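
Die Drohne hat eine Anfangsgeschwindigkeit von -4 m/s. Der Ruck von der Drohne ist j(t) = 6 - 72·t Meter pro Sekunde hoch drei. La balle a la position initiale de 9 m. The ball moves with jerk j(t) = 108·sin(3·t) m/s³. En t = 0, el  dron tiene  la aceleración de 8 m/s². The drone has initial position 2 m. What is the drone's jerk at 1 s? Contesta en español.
Usando j(t) = 6 - 72·t y sustituyendo t = 1, encontramos j = -66.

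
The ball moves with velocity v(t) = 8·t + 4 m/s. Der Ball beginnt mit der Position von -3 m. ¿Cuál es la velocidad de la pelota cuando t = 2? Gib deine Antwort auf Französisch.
Nous avons la vitesse v(t) = 8·t + 4. En substituant t = 2: v(2) = 20.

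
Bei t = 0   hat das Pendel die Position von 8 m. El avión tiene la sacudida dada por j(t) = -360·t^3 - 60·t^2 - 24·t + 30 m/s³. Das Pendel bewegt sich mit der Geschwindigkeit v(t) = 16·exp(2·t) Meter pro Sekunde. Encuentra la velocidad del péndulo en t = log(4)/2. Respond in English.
From the given velocity equation v(t) = 16·exp(2·t), we substitute t = log(4)/2 to get v = 64.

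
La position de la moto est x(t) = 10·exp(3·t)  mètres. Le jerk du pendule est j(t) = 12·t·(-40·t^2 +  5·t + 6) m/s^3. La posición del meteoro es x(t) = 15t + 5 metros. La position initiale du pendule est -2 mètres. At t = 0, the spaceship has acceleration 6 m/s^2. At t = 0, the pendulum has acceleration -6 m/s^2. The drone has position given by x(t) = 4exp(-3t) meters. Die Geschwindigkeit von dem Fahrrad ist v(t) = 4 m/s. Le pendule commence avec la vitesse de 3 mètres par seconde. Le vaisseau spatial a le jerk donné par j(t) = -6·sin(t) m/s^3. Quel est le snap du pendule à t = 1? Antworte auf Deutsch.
Wir müssen unsere Gleichung für den Ruck j(t) = 12·t·(-40·t^2 + 5·t + 6) 1-mal ableiten. Mit d/dt von j(t) finden wir s(t) = -480·t^2 + 12·t·(5 - 80·t) + 60·t + 72. Aus der Gleichung für den Snap s(t) = -480·t^2 + 12·t·(5 - 80·t) + 60·t + 72, setzen wir t = 1 ein und erhalten s = -1248.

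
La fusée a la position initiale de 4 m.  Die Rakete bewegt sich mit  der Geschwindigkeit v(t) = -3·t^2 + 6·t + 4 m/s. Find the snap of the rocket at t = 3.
We must differentiate our velocity equation v(t) = -3·t^2 + 6·t + 4 3 times. The derivative of velocity gives acceleration: a(t) = 6 - 6·t. Taking d/dt of a(t), we find j(t) = -6. Taking d/dt of j(t), we find s(t) = 0. From the given snap equation s(t) = 0, we substitute t = 3 to get s = 0.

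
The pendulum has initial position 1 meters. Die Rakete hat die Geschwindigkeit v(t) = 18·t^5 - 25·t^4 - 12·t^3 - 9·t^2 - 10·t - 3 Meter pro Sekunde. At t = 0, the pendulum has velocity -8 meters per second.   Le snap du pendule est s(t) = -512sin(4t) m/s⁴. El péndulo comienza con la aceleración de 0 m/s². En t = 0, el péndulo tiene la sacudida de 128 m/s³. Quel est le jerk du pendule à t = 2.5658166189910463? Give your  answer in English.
We need to integrate our snap equation s(t) = -512·sin(4·t) 1 time. Taking ∫s(t)dt and applying j(0) = 128, we find j(t) = 128·cos(4·t). We have jerk j(t) = 128·cos(4·t). Substituting t = 2.5658166189910463: j(2.5658166189910463) = -85.5792102061832.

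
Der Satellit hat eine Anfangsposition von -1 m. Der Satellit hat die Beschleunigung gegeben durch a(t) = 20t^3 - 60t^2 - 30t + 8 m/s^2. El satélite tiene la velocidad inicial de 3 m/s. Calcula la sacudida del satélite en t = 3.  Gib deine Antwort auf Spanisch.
Partiendo de la aceleración a(t) = 20·t^3 - 60·t^2 - 30·t + 8, tomamos 1 derivada. La derivada de la aceleración da la sacudida: j(t) = 60·t^2 - 120·t - 30. De la ecuación de la sacudida j(t) = 60·t^2 - 120·t - 30, sustituimos t = 3 para obtener j = 150.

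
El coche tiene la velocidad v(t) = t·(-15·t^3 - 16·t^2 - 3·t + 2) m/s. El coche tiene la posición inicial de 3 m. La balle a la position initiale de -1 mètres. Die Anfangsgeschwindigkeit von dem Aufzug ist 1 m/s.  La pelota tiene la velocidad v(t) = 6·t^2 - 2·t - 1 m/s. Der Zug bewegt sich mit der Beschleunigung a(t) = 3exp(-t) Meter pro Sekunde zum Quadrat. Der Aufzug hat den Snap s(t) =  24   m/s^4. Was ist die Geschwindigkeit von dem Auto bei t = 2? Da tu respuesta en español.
De la ecuación de la velocidad v(t) = t·(-15·t^3 - 16·t^2 - 3·t + 2), sustituimos t = 2 para obtener v = -376.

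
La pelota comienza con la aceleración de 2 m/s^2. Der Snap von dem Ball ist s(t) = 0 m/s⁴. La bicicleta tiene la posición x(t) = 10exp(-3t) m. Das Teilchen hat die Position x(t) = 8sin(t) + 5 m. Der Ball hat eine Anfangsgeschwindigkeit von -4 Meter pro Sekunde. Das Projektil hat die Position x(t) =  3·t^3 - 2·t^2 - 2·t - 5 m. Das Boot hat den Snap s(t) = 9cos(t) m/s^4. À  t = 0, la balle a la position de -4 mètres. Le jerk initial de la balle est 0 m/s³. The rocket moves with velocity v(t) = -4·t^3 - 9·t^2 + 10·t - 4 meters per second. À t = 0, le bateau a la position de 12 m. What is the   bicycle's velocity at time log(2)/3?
To solve this, we need to take 1 derivative of our position equation x(t) = 10·exp(-3·t). The derivative of position gives velocity: v(t) = -30·exp(-3·t). Using v(t) = -30·exp(-3·t) and substituting t = log(2)/3, we find v = -15.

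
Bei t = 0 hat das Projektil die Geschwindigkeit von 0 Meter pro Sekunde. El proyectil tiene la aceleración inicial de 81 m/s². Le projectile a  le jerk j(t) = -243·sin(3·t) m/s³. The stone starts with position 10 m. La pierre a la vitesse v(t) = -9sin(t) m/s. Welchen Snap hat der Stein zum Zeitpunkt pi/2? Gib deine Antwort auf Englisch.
To solve this, we need to take 3 derivatives of our velocity equation v(t) = -9·sin(t). The derivative of velocity gives acceleration: a(t) = -9·cos(t). Taking d/dt of a(t), we find j(t) = 9·sin(t). Differentiating jerk, we get snap: s(t) = 9·cos(t). From the given snap equation s(t) = 9·cos(t), we substitute t = pi/2 to get s = 0.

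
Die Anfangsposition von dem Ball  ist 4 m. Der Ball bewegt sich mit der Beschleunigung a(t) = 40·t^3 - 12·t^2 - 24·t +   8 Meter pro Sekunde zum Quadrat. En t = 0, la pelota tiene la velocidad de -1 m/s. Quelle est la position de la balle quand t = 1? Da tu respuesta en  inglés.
Starting from acceleration a(t) = 40·t^3 - 12·t^2 - 24·t + 8, we take 2 integrals. Finding the integral of a(t) and using v(0) = -1: v(t) = 10·t^4 - 4·t^3 - 12·t^2 + 8·t - 1. Finding the antiderivative of v(t) and using x(0) = 4: x(t) = 2·t^5 - t^4 - 4·t^3 + 4·t^2 - t + 4. We have position x(t) = 2·t^5 - t^4 - 4·t^3 + 4·t^2 - t + 4. Substituting t = 1: x(1) = 4.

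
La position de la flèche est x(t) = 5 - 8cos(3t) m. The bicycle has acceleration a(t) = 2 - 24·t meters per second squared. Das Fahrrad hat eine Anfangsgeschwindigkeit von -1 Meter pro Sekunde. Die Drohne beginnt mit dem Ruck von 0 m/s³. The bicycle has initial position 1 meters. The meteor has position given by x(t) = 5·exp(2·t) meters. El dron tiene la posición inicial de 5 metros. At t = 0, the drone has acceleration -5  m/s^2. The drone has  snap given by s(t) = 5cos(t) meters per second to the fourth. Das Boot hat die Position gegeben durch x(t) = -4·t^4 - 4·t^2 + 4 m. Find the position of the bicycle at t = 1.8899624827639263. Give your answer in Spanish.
Necesitamos integrar nuestra ecuación de la aceleración a(t) = 2 - 24·t 2 veces. La antiderivada de la aceleración es la velocidad. Usando v(0) = -1, obtenemos v(t) = -12·t^2 + 2·t - 1. La antiderivada de la velocidad es la posición. Usando x(0) = 1, obtenemos x(t) = -4·t^3 + t^2 - t + 1. Tenemos la posición x(t) = -4·t^3 + t^2 - t + 1. Sustituyendo t = 1.8899624827639263: x(1.8899624827639263) = -24.3214721446039.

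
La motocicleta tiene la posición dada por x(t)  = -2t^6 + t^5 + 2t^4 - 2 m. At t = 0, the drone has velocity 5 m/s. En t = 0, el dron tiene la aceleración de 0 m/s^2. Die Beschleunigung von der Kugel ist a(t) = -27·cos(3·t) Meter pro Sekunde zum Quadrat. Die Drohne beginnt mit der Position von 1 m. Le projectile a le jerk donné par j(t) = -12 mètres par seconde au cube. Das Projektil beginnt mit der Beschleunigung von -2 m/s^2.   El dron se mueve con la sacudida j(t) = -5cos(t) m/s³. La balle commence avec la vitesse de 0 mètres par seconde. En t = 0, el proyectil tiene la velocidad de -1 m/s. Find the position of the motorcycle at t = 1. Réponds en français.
De l'équation de la position x(t) = -2·t^6 + t^5 + 2·t^4 - 2, nous substituons t = 1 pour obtenir x = -1.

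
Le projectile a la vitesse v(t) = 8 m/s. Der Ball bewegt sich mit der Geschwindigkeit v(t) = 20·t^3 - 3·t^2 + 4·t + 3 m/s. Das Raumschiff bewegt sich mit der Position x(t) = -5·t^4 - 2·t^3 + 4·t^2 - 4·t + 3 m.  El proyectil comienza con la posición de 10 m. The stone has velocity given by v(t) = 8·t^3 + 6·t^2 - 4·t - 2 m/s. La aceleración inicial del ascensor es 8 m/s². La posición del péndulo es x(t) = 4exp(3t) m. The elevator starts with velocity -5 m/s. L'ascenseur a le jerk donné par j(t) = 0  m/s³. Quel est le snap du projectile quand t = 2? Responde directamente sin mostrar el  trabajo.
s(2) = 0.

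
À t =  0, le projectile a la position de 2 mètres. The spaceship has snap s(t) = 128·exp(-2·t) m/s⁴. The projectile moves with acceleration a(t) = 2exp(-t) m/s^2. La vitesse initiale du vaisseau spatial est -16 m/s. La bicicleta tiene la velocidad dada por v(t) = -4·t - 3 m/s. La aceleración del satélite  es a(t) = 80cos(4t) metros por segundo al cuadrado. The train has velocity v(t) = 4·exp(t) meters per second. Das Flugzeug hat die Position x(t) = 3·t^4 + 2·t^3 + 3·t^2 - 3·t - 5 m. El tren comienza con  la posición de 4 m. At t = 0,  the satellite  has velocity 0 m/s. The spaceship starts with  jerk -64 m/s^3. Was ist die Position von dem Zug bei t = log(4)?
Ausgehend von der Geschwindigkeit v(t) = 4·exp(t), nehmen wir 1 Integral. Die Stammfunktion von der Geschwindigkeit, mit x(0) = 4, ergibt die Position: x(t) = 4·exp(t). Wir haben die Position x(t) = 4·exp(t). Durch Einsetzen von t = log(4): x(log(4)) = 16.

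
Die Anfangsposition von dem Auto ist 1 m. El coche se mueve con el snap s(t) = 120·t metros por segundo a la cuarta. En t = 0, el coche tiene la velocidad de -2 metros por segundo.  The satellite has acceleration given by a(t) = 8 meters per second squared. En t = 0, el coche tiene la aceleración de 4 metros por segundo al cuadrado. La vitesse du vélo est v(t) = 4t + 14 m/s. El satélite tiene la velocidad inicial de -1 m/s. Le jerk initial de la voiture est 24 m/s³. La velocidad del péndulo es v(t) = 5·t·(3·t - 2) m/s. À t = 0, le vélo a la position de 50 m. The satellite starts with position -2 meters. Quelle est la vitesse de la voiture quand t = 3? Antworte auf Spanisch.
Necesitamos integrar nuestra ecuación del snap s(t) = 120·t 3 veces. Integrando el snap y usando la condición inicial j(0) = 24, obtenemos j(t) = 60·t^2 + 24. La antiderivada de la sacudida, con a(0) = 4, da la aceleración: a(t) = 20·t^3 + 24·t + 4. La antiderivada de la aceleración es la velocidad. Usando v(0) = -2, obtenemos v(t) = 5·t^4 + 12·t^2 + 4·t - 2. De la ecuación de la velocidad v(t) = 5·t^4 + 12·t^2 + 4·t - 2, sustituimos t = 3 para obtener v = 523.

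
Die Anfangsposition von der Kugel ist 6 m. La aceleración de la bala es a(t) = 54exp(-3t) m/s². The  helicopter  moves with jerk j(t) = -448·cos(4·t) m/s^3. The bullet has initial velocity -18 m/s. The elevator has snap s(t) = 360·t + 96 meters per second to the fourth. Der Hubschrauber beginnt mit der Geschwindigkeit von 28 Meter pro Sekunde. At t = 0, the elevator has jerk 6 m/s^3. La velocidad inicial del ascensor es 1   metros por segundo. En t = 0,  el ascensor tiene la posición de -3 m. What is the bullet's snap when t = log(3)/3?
Starting from acceleration a(t) = 54·exp(-3·t), we take 2 derivatives. The derivative of acceleration gives jerk: j(t) = -162·exp(-3·t). Taking d/dt of j(t), we find s(t) = 486·exp(-3·t). We have snap s(t) = 486·exp(-3·t). Substituting t = log(3)/3: s(log(3)/3) = 162.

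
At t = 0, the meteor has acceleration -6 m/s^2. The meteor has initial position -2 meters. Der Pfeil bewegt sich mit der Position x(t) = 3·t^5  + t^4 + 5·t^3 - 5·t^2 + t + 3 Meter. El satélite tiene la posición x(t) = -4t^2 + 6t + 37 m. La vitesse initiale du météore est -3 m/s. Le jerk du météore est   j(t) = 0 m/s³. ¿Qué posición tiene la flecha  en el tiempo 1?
Tenemos la posición x(t) = 3·t^5 + t^4 + 5·t^3 - 5·t^2 + t + 3. Sustituyendo t = 1: x(1) = 8.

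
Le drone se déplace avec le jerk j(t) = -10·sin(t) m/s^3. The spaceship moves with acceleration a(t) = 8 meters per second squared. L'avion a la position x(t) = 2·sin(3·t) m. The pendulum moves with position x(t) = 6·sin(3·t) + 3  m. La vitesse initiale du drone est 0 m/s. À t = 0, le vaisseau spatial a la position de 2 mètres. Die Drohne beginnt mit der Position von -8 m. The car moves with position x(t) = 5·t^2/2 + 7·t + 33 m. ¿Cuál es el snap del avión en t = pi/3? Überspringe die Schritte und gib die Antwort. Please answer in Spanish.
La respuesta es 0.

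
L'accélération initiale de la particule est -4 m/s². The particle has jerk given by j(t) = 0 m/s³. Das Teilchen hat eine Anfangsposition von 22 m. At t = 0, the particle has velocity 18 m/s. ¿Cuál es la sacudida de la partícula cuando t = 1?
Tenemos la sacudida j(t) = 0. Sustituyendo t = 1: j(1) = 0.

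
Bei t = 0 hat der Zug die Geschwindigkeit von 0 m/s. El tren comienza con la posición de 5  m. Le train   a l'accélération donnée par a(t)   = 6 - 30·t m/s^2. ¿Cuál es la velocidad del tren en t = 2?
Debemos encontrar la integral de nuestra ecuación de la aceleración a(t) = 6 - 30·t 1 vez. Integrando la aceleración y usando la condición inicial v(0) = 0, obtenemos v(t) = 3·t·(2 - 5·t). De la ecuación de la velocidad v(t) = 3·t·(2 - 5·t), sustituimos t = 2 para obtener v = -48.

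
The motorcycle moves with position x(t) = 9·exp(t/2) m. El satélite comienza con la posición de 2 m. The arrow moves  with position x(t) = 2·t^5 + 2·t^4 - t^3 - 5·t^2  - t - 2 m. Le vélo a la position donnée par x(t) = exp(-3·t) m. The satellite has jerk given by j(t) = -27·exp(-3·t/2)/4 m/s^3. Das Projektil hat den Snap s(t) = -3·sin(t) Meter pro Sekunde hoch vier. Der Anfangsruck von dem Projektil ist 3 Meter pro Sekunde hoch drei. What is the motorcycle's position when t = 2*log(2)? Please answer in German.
Wir haben die Position x(t) = 9·exp(t/2). Durch Einsetzen von t = 2*log(2): x(2*log(2)) = 18.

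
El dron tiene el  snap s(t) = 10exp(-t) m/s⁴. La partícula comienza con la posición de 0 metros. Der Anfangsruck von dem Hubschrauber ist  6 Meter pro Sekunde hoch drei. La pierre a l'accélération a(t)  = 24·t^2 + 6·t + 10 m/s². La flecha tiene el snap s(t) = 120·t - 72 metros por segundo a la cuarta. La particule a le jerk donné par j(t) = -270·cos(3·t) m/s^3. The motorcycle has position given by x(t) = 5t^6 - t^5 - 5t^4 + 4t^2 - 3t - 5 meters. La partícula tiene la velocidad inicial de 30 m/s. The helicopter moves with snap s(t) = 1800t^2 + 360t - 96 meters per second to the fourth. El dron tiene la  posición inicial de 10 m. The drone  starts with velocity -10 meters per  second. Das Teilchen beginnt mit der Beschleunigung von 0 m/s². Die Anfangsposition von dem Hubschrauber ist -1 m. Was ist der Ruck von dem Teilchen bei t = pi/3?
Mit j(t) = -270·cos(3·t) und Einsetzen von t = pi/3, finden wir j = 270.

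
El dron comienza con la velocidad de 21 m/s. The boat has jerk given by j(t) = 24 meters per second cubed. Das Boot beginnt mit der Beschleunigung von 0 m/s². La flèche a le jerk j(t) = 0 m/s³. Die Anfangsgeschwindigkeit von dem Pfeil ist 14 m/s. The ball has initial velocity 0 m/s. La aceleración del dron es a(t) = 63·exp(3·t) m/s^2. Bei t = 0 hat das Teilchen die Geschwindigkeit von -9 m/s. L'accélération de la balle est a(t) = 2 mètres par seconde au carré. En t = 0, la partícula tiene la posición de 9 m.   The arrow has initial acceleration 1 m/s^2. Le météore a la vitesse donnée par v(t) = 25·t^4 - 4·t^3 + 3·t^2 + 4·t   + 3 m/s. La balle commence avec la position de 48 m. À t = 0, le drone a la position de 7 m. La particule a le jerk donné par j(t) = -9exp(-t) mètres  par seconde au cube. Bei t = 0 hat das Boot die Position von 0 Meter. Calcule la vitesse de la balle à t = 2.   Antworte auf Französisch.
Pour résoudre ceci, nous devons prendre 1 intégrale de notre équation de l'accélération a(t) = 2. En intégrant l'accélération et en utilisant la condition initiale v(0) = 0, nous obtenons v(t) = 2·t. De l'équation de la vitesse v(t) = 2·t, nous substituons t = 2 pour obtenir v = 4.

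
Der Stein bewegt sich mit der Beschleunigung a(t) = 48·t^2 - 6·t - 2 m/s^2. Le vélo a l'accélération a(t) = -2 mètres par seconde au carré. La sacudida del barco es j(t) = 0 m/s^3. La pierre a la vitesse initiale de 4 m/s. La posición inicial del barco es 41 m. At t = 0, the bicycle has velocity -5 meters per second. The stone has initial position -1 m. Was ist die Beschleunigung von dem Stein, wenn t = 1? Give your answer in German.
Wir haben die Beschleunigung a(t) = 48·t^2 - 6·t - 2. Durch Einsetzen von t = 1: a(1) = 40.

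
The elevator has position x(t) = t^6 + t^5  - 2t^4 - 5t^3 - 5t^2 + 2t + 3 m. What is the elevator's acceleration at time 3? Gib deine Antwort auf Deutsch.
Ausgehend von der Position x(t) = t^6 + t^5 - 2·t^4 - 5·t^3 - 5·t^2 + 2·t + 3, nehmen wir 2 Ableitungen. Mit d/dt von x(t) finden wir v(t) = 6·t^5 + 5·t^4 - 8·t^3 - 15·t^2 - 10·t + 2. Mit d/dt von v(t) finden wir a(t) = 30·t^4 + 20·t^3 - 24·t^2 - 30·t - 10. Aus der Gleichung für die Beschleunigung a(t) = 30·t^4 + 20·t^3 - 24·t^2 - 30·t - 10, setzen wir t = 3 ein und erhalten a = 2654.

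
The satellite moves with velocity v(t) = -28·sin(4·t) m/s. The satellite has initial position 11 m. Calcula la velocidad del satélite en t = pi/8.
Usando v(t) = -28·sin(4·t) y sustituyendo t = pi/8, encontramos v = -28.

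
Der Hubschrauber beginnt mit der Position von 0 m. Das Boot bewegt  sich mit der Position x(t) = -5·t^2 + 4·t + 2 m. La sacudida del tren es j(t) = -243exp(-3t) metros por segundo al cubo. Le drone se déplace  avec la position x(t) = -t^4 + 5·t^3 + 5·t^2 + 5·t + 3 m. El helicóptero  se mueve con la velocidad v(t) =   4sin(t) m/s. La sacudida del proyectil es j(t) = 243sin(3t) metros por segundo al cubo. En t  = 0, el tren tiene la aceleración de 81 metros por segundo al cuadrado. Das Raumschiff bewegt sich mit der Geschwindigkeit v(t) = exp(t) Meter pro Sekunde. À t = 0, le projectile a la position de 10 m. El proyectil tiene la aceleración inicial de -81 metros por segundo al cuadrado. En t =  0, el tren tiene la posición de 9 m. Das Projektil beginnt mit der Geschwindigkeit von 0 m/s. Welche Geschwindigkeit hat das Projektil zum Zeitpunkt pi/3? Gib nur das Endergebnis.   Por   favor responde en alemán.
Bei t = pi/3, v = 0.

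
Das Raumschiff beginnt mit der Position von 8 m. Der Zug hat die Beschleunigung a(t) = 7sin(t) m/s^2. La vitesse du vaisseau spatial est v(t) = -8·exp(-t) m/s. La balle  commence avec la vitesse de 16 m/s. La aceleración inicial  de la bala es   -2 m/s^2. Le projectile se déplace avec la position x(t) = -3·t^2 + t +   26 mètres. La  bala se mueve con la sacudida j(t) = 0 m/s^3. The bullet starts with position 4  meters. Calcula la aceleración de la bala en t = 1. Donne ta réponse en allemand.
Um dies zu lösen, müssen wir 1 Stammfunktion unserer Gleichung für den Ruck j(t) = 0 finden. Das Integral von dem Ruck, mit a(0) = -2, ergibt die Beschleunigung: a(t) = -2. Aus der Gleichung für die Beschleunigung a(t) = -2, setzen wir t = 1 ein und erhalten a = -2.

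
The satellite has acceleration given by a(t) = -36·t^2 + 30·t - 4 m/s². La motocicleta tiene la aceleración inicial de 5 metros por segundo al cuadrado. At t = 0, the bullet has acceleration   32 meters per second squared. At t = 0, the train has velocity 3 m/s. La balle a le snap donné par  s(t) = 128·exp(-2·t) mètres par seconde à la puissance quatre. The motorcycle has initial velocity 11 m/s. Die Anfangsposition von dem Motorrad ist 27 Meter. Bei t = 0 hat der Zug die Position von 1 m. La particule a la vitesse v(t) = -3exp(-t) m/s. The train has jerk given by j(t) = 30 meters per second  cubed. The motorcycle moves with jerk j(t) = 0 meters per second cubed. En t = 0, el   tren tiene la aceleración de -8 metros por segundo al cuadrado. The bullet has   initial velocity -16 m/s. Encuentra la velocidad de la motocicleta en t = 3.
Para resolver esto, necesitamos tomar 2 integrales de nuestra ecuación de la sacudida j(t) = 0. Tomando ∫j(t)dt y aplicando a(0) = 5, encontramos a(t) = 5. La integral de la aceleración, con v(0) = 11, da la velocidad: v(t) = 5·t + 11. Tenemos la velocidad v(t) = 5·t + 11. Sustituyendo t = 3: v(3) = 26.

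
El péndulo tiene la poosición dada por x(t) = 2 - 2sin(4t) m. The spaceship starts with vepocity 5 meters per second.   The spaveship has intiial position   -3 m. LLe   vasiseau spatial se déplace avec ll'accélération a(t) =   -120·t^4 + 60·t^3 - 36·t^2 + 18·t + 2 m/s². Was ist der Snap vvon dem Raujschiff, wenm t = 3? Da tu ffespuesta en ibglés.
To solve this, we need to take 2 derivatives of our acceleration equation a(t) = -120·t^4 + 60·t^3 - 36·t^2 + 18·t + 2. Differentiating acceleration, we get jerk: j(t) = -480·t^3 + 180·t^2 - 72·t + 18. Differentiating jerk, we get snap: s(t) = -1440·t^2 + 360·t - 72. From the given snap equation s(t) = -1440·t^2 + 360·t - 72, we substitute t = 3 to get s = -11952.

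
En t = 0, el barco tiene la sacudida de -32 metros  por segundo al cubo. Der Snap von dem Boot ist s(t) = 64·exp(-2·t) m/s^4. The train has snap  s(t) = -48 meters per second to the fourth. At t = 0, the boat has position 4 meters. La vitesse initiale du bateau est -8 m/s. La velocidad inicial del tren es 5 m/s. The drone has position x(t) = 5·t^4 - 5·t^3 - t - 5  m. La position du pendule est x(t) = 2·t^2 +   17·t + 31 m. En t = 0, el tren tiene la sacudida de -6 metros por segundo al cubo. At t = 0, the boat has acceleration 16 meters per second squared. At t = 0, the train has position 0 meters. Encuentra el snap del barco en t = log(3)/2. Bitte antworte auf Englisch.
From the given snap equation s(t) = 64·exp(-2·t), we substitute t = log(3)/2 to get s = 64/3.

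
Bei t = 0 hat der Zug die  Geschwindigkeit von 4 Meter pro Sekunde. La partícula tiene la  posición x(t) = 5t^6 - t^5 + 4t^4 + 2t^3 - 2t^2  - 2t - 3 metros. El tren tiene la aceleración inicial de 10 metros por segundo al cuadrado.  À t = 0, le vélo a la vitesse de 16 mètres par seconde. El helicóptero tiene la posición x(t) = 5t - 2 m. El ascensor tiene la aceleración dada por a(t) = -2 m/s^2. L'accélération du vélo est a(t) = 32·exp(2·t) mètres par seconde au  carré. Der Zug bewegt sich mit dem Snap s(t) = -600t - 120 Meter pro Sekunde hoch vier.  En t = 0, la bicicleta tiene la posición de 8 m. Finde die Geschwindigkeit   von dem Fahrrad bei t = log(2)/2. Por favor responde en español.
Debemos encontrar la integral de nuestra ecuación de la aceleración a(t) = 32·exp(2·t) 1 vez. La integral de la aceleración, con v(0) = 16, da la velocidad: v(t) = 16·exp(2·t). Usando v(t) = 16·exp(2·t) y sustituyendo t = log(2)/2, encontramos v = 32.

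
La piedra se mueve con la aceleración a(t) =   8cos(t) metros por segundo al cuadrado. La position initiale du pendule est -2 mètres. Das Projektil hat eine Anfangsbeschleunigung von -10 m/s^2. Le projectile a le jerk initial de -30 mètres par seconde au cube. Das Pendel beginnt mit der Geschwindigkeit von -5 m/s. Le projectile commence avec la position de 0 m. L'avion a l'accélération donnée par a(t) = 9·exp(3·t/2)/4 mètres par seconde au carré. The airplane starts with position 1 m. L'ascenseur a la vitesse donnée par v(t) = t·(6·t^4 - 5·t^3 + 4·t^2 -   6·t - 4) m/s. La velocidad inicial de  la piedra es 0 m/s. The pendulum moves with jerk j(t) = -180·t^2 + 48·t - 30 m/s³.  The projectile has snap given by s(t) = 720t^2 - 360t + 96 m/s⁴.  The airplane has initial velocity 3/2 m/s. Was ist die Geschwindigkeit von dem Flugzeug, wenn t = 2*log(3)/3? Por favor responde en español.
Para resolver esto, necesitamos tomar 1 integral de nuestra ecuación de la aceleración a(t) = 9·exp(3·t/2)/4. Tomando ∫a(t)dt y aplicando v(0) = 3/2, encontramos v(t) = 3·exp(3·t/2)/2. Usando v(t) = 3·exp(3·t/2)/2 y sustituyendo t = 2*log(3)/3, encontramos v = 9/2.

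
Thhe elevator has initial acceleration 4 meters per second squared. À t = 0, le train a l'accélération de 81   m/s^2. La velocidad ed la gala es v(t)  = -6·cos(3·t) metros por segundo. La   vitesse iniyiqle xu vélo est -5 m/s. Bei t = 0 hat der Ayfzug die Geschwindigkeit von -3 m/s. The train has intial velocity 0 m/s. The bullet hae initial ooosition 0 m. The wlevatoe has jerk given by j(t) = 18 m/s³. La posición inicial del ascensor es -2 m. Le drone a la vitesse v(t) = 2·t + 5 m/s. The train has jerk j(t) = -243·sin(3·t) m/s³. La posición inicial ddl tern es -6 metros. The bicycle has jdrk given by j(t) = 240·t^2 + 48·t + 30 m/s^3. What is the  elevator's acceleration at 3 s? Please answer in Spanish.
Para resolver esto, necesitamos tomar 1 antiderivada de nuestra ecuación de la sacudida j(t) = 18. La antiderivada de la sacudida es la aceleración. Usando a(0) = 4, obtenemos a(t) = 18·t + 4. Tenemos la aceleración a(t) = 18·t + 4. Sustituyendo t = 3: a(3) = 58.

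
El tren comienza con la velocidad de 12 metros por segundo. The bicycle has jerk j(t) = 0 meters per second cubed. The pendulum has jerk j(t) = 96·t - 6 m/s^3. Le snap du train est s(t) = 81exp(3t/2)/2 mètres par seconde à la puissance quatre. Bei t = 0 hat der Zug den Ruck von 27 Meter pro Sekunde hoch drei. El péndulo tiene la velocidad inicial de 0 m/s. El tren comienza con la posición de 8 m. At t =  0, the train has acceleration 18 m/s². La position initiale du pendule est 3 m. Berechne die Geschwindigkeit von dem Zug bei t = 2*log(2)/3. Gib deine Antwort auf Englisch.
We need to integrate our snap equation s(t) = 81·exp(3·t/2)/2 3 times. Taking ∫s(t)dt and applying j(0) = 27, we find j(t) = 27·exp(3·t/2). Integrating jerk and using the initial condition a(0) = 18, we get a(t) = 18·exp(3·t/2). Integrating acceleration and using the initial condition v(0) = 12, we get v(t) = 12·exp(3·t/2). From the given velocity equation v(t) = 12·exp(3·t/2), we substitute t = 2*log(2)/3 to get v = 24.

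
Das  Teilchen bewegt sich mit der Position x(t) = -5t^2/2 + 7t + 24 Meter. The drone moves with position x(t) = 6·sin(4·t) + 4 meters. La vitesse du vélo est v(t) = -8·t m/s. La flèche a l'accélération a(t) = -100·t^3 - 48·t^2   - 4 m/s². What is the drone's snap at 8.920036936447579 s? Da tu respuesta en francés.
En partant de la position x(t) = 6·sin(4·t) + 4, nous prenons 4 dérivées. En dérivant la position, nous obtenons la vitesse: v(t) = 24·cos(4·t). La dérivée de la vitesse donne l'accélération: a(t) = -96·sin(4·t). La dérivée de l'accélération donne le jerk: j(t) = -384·cos(4·t). En dérivant le jerk, nous obtenons le snap: s(t) = 1536·sin(4·t). En utilisant s(t) = 1536·sin(4·t) et en substituant t = 8.920036936447579, nous trouvons s = -1384.30855244377.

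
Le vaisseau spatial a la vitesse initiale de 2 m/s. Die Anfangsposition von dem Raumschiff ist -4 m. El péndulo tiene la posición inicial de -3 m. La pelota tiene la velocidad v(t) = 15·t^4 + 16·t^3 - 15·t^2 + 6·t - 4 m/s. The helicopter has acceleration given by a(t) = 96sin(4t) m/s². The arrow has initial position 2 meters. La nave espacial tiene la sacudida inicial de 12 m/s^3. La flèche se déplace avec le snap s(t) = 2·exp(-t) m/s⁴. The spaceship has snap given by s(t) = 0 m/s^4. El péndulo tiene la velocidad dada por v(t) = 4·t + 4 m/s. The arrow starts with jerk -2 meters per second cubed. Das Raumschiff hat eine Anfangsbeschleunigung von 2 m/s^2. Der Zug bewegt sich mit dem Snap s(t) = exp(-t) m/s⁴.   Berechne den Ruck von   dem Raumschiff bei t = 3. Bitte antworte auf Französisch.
En partant du snap s(t) = 0, nous prenons 1 primitive. En intégrant le snap et en utilisant la condition initiale j(0) = 12, nous obtenons j(t) = 12. De l'équation du jerk j(t) = 12, nous substituons t = 3 pour obtenir j = 12.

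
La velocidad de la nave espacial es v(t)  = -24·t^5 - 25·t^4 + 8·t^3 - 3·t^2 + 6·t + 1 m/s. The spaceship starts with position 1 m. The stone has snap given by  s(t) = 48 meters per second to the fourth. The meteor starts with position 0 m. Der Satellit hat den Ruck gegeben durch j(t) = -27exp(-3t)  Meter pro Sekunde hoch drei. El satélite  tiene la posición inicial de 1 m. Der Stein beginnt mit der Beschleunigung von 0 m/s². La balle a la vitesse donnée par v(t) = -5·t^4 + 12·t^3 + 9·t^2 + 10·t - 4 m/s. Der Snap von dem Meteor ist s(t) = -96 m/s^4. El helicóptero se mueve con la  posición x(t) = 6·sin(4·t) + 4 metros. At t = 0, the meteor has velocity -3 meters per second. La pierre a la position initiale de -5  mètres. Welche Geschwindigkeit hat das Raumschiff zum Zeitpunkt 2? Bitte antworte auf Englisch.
From the given velocity equation v(t) = -24·t^5 - 25·t^4 + 8·t^3 - 3·t^2 + 6·t + 1, we substitute t = 2 to get v = -1103.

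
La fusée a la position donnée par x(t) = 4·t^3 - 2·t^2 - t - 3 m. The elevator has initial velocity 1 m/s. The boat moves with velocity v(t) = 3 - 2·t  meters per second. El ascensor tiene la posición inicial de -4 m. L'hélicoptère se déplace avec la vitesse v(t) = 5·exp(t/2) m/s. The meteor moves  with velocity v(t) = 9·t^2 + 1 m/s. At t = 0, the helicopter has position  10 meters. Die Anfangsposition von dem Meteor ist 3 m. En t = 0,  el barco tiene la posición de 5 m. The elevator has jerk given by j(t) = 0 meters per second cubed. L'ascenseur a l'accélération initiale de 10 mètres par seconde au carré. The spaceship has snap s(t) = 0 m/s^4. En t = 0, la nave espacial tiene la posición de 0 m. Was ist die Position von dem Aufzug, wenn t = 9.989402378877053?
Wir müssen unsere Gleichung für den Ruck j(t) = 0 3-mal integrieren. Mit ∫j(t)dt und Anwendung von a(0) = 10, finden wir a(t) = 10. Die Stammfunktion von der Beschleunigung ist die Geschwindigkeit. Mit v(0) = 1 erhalten wir v(t) = 10·t + 1. Das Integral von der Geschwindigkeit, mit x(0) = -4, ergibt die Position: x(t) = 5·t^2 + t - 4. Aus der Gleichung für die Position x(t) = 5·t^2 + t - 4, setzen wir t = 9.989402378877053 ein und erhalten x = 504.930201814450.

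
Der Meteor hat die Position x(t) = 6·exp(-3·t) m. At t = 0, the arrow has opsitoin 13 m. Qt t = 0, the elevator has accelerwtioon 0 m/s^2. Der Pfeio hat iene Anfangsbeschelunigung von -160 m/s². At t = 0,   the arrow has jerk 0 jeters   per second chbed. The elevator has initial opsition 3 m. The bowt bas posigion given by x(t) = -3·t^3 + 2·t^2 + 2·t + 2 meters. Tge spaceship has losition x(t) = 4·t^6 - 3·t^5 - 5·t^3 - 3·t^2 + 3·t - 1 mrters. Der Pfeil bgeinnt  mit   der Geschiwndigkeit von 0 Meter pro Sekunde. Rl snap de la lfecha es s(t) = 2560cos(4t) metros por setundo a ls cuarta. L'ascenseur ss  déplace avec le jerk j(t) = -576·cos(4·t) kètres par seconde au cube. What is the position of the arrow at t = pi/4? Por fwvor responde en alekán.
Wir müssen die Stammfunktion unserer Gleichung für den Snap s(t) = 2560·cos(4·t) 4-mal finden. Die Stammfunktion von dem Snap, mit j(0) = 0, ergibt den Ruck: j(t) = 640·sin(4·t). Die Stammfunktion von dem Ruck, mit a(0) = -160, ergibt die Beschleunigung: a(t) = -160·cos(4·t). Die Stammfunktion von der Beschleunigung ist die Geschwindigkeit. Mit v(0) = 0 erhalten wir v(t) = -40·sin(4·t). Mit ∫v(t)dt und Anwendung von x(0) = 13, finden wir x(t) = 10·cos(4·t) + 3. Wir haben die Position x(t) = 10·cos(4·t) + 3. Durch Einsetzen von t = pi/4: x(pi/4) = -7.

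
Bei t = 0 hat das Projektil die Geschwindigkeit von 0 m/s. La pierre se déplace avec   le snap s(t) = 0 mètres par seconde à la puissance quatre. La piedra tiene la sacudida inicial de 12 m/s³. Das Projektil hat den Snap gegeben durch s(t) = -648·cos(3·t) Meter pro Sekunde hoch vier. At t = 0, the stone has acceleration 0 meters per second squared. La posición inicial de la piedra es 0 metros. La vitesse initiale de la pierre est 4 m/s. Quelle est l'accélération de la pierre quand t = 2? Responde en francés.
Pour résoudre ceci, nous devons prendre 2 primitives de notre équation du snap s(t) = 0. En intégrant le snap et en utilisant la condition initiale j(0) = 12, nous obtenons j(t) = 12. L'intégrale du jerk, avec a(0) = 0, donne l'accélération: a(t) = 12·t. En utilisant a(t) = 12·t et en substituant t = 2, nous trouvons a = 24.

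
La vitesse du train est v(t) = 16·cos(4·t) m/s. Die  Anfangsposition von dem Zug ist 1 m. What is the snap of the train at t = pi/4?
We must differentiate our velocity equation v(t) = 16·cos(4·t) 3 times. The derivative of velocity gives acceleration: a(t) = -64·sin(4·t). Differentiating acceleration, we get jerk: j(t) = -256·cos(4·t). Differentiating jerk, we get snap: s(t) = 1024·sin(4·t). Using s(t) = 1024·sin(4·t) and substituting t = pi/4, we find s = 0.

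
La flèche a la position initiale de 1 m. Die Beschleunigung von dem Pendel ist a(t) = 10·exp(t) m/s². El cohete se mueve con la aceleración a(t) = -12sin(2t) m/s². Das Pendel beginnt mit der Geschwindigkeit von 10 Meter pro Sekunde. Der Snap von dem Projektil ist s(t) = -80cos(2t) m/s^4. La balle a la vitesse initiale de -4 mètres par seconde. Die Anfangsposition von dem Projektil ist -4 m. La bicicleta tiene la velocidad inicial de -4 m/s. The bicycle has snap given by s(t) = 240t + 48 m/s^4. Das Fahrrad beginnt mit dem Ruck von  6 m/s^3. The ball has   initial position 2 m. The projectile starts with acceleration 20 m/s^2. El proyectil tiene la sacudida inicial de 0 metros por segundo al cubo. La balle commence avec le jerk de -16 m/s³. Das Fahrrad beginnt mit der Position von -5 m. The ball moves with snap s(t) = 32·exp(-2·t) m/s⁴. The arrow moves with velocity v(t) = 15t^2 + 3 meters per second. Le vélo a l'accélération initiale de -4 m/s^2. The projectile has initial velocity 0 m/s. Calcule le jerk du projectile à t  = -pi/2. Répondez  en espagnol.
Necesitamos integrar nuestra ecuación del snap s(t) = -80·cos(2·t) 1 vez. Tomando ∫s(t)dt y aplicando j(0) = 0, encontramos j(t) = -40·sin(2·t). De la ecuación de la sacudida j(t) = -40·sin(2·t), sustituimos t = -pi/2 para obtener j = 0.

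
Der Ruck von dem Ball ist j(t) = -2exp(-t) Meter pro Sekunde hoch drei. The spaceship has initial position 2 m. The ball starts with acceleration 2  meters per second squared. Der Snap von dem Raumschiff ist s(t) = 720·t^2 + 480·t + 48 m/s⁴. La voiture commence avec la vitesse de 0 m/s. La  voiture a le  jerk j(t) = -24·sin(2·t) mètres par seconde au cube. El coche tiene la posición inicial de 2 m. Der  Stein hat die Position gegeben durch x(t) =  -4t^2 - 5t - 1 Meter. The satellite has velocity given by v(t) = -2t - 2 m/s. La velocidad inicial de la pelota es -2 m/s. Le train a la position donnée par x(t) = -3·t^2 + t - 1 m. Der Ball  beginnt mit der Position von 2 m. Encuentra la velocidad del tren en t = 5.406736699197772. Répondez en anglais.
Starting from position x(t) = -3·t^2 + t - 1, we take 1 derivative. The derivative of position gives velocity: v(t) = 1 - 6·t. We have velocity v(t) = 1 - 6·t. Substituting t = 5.406736699197772: v(5.406736699197772) = -31.4404201951866.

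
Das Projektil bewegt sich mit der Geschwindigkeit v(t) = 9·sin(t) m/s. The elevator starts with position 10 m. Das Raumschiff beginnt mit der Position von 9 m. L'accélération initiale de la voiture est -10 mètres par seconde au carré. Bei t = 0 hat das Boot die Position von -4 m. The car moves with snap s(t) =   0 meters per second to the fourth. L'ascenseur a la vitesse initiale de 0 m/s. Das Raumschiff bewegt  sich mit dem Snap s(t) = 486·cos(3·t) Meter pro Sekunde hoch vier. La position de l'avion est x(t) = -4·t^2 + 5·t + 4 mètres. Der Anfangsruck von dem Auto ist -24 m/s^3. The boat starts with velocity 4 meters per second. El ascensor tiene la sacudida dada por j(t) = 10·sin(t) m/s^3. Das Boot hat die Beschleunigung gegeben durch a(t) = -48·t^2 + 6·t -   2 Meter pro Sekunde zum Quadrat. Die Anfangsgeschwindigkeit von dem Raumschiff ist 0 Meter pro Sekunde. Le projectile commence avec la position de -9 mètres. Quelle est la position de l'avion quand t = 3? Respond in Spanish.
Usando x(t) = -4·t^2 + 5·t + 4 y sustituyendo t = 3, encontramos x = -17.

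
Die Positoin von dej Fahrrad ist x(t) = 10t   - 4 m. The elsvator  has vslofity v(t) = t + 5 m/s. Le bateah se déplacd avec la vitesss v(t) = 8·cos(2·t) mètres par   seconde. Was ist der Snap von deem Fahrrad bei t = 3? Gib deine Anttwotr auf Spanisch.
Partiendo de la posición x(t) = 10·t - 4, tomamos 4 derivadas. Tomando d/dt de x(t), encontramos v(t) = 10. La derivada de la velocidad da la aceleración: a(t) = 0. La derivada de la aceleración da la sacudida: j(t) = 0. Tomando d/dt de j(t), encontramos s(t) = 0. Tenemos el snap s(t) = 0. Sustituyendo t = 3: s(3) = 0.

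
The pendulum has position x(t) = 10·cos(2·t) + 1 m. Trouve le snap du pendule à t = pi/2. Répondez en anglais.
Starting from position x(t) = 10·cos(2·t) + 1, we take 4 derivatives. Differentiating position, we get velocity: v(t) = -20·sin(2·t). Taking d/dt of v(t), we find a(t) = -40·cos(2·t). Differentiating acceleration, we get jerk: j(t) = 80·sin(2·t). Differentiating jerk, we get snap: s(t) = 160·cos(2·t). We have snap s(t) = 160·cos(2·t). Substituting t = pi/2: s(pi/2) = -160.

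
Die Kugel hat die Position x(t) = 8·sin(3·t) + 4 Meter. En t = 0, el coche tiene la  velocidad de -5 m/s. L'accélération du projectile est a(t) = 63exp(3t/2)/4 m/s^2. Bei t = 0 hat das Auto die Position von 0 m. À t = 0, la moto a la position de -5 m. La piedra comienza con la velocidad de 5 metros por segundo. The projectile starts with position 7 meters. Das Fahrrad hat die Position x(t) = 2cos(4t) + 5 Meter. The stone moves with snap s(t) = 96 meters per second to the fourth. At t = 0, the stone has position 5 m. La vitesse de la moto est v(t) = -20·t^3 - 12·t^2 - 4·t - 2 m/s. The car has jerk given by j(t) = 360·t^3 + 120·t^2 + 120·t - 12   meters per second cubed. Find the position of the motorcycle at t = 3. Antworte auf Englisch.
We must find the integral of our velocity equation v(t) = -20·t^3 - 12·t^2 - 4·t - 2 1 time. The antiderivative of velocity is position. Using x(0) = -5, we get x(t) = -5·t^4 - 4·t^3 - 2·t^2 - 2·t - 5. Using x(t) = -5·t^4 - 4·t^3 - 2·t^2 - 2·t - 5 and substituting t = 3, we find x = -542.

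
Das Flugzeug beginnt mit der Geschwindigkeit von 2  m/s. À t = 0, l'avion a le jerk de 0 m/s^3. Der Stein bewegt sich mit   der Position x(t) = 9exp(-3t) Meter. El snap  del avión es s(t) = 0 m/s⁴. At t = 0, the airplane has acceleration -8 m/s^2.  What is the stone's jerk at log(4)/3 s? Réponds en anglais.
To solve this, we need to take 3 derivatives of our position equation x(t) = 9·exp(-3·t). Taking d/dt of x(t), we find v(t) = -27·exp(-3·t). Taking d/dt of v(t), we find a(t) = 81·exp(-3·t). The derivative of acceleration gives jerk: j(t) = -243·exp(-3·t). From the given jerk equation j(t) = -243·exp(-3·t), we substitute t = log(4)/3 to get j = -243/4.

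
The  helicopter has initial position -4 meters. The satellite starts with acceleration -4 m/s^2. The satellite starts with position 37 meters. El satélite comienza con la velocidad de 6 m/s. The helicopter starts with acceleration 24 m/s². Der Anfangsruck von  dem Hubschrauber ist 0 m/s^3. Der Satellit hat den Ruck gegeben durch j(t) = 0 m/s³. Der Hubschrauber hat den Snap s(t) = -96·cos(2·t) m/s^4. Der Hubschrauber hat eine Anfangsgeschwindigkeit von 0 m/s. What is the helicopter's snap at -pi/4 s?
We have snap s(t) = -96·cos(2·t). Substituting t = -pi/4: s(-pi/4) = 0.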